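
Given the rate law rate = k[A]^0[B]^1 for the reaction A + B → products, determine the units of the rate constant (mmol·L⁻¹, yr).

yr⁻¹

Step 1: Overall order = 0 + 1 = 1.
Step 2: rate has units mmol·L⁻¹·yr⁻¹; [A]^0[B]^1 has units (mmol·L⁻¹)^1.
Step 3: k = rate/([A]^0[B]^1), so units of k = (mmol·L⁻¹)^(1-1)·yr⁻¹ = yr⁻¹.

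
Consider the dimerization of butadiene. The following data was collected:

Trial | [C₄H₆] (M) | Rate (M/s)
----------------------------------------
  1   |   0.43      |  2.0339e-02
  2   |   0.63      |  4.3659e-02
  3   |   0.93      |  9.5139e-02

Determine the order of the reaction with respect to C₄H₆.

second order (2)

Step 1: Compare trials to find order n where rate₂/rate₁ = ([C₄H₆]₂/[C₄H₆]₁)^n
Step 2: rate₂/rate₁ = 4.3659e-02/2.0339e-02 = 2.147
Step 3: [C₄H₆]₂/[C₄H₆]₁ = 0.63/0.43 = 1.465
Step 4: n = ln(2.147)/ln(1.465) = 2.00 ≈ 2
Step 5: The reaction is second order in C₄H₆.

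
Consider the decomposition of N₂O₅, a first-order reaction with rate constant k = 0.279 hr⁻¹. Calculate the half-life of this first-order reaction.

2.484 hr

Step 1: For a first-order reaction, t₁/₂ = ln(2)/k
Step 2: t₁/₂ = ln(2)/0.279
Step 3: t₁/₂ = 0.6931/0.279 = 2.484 hr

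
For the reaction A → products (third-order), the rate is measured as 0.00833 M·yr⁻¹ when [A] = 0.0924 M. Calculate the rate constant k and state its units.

10.56 M⁻²·yr⁻¹

Step 1: rate = k[A]^3, so k = rate / [A]^3.
Step 2: k = 0.00833 / (0.0924)^3 = 0.00833 / 0.0007889.
Step 3: k = 10.56 M⁻²·yr⁻¹.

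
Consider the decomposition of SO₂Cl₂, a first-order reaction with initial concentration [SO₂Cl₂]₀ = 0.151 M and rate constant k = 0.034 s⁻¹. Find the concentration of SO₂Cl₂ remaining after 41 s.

0.03746 M

Step 1: For a first-order reaction: [SO₂Cl₂] = [SO₂Cl₂]₀ × e^(-kt)
Step 2: [SO₂Cl₂] = 0.151 × e^(-0.034 × 41)
Step 3: [SO₂Cl₂] = 0.151 × e^(-1.394)
Step 4: [SO₂Cl₂] = 0.151 × 0.248081 = 0.03746 M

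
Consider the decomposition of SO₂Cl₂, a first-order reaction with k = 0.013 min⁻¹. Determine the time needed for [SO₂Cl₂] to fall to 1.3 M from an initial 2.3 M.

43.89 min

Step 1: For first-order: t = ln([SO₂Cl₂]₀/[SO₂Cl₂])/k
Step 2: t = ln(2.3/1.3)/0.013
Step 3: t = ln(1.769)/0.013
Step 4: t = 0.5705/0.013 = 43.89 min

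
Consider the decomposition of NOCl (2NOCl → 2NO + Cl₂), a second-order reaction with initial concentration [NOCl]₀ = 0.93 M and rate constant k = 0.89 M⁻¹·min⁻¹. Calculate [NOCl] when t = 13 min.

0.07908 M

Step 1: For a second-order reaction: 1/[NOCl] = 1/[NOCl]₀ + kt
Step 2: 1/[NOCl] = 1/0.93 + 0.89 × 13
Step 3: 1/[NOCl] = 1.075 + 11.57 = 12.65
Step 4: [NOCl] = 1/12.65 = 0.07908 M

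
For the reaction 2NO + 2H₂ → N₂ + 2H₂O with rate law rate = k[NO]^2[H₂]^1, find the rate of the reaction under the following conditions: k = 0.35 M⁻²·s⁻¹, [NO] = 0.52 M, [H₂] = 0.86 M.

0.08139 M/s

Step 1: The rate law is rate = k[NO]^2[H₂]^1
Step 2: Substitute: rate = 0.35 × (0.52)^2 × (0.86)^1
Step 3: rate = 0.35 × 0.2704 × 0.86 = 0.0813904 M/s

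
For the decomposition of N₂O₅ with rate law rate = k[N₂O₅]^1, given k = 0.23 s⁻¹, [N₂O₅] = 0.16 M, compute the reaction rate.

0.0368 M/s

Step 1: Identify the rate law: rate = k[N₂O₅]^1
Step 2: Substitute values: rate = 0.23 × (0.16)^1
Step 3: Calculate: rate = 0.23 × 0.16 = 0.0368 M/s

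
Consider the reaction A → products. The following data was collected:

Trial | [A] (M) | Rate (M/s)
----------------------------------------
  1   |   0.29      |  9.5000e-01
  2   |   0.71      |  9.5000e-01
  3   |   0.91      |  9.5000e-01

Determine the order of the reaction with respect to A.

zeroth order (0)

Step 1: Compare trials - when concentration changes, rate stays constant.
Step 2: rate₂/rate₁ = 9.5000e-01/9.5000e-01 = 1
Step 3: [A]₂/[A]₁ = 0.71/0.29 = 2.448
Step 4: Since rate ratio ≈ (conc ratio)^0, the reaction is zeroth order.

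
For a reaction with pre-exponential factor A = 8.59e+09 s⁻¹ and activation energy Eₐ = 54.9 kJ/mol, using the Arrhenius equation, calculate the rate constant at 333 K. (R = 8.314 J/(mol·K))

2.10e+01 s⁻¹

Step 1: Use the Arrhenius equation: k = A × exp(-Eₐ/RT)
Step 2: Convert Eₐ to J/mol: 54.9 kJ/mol = 54900 J/mol
Step 3: Calculate the exponent: -Eₐ/(RT) = -54900/(8.314 × 333) = -19.82979
Step 4: k = 8.59e+09 × exp(-19.82979)
Step 5: k = 8.59e+09 × 2.44361e-09 = 2.0991e+01 s⁻¹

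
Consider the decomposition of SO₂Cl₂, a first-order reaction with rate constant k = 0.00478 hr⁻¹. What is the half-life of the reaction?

145 hr

Step 1: For a first-order reaction, t₁/₂ = ln(2)/k
Step 2: t₁/₂ = ln(2)/0.00478
Step 3: t₁/₂ = 0.6931/0.00478 = 145 hr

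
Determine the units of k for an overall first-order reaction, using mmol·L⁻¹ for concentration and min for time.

min⁻¹

Step 1: For overall order n, rate = k × (concentration)^n.
Step 2: Rate has units mmol·L⁻¹·min⁻¹; concentration term has units (mmol·L⁻¹)^1.
Step 3: k = rate / (concentration)^n, so units of k = (mmol·L⁻¹)^(1-1)·min⁻¹ = min⁻¹.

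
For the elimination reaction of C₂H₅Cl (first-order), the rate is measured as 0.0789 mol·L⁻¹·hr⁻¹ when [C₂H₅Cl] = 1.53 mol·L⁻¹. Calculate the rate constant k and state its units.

0.05157 hr⁻¹

Step 1: rate = k[C₂H₅Cl]^1, so k = rate / [C₂H₅Cl]^1.
Step 2: k = 0.0789 / (1.53)^1 = 0.0789 / 1.53.
Step 3: k = 0.05157 hr⁻¹.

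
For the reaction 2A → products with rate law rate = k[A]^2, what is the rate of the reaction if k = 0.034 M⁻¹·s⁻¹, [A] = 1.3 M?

0.05746 M/s

Step 1: Identify the rate law: rate = k[A]^2
Step 2: Substitute values: rate = 0.034 × (1.3)^2
Step 3: Calculate: rate = 0.034 × 1.69 = 0.05746 M/s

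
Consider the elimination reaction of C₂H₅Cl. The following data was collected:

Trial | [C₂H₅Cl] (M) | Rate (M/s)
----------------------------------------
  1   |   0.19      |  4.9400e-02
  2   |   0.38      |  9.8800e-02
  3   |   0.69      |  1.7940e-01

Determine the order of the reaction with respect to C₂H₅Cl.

first order (1)

Step 1: Compare trials to find order n where rate₂/rate₁ = ([C₂H₅Cl]₂/[C₂H₅Cl]₁)^n
Step 2: rate₂/rate₁ = 9.8800e-02/4.9400e-02 = 2
Step 3: [C₂H₅Cl]₂/[C₂H₅Cl]₁ = 0.38/0.19 = 2
Step 4: n = ln(2)/ln(2) = 1.00 ≈ 1
Step 5: The reaction is first order in C₂H₅Cl.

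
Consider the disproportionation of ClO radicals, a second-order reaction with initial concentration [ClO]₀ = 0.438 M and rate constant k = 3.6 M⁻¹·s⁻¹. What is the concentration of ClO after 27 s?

0.01005 M

Step 1: For a second-order reaction: 1/[ClO] = 1/[ClO]₀ + kt
Step 2: 1/[ClO] = 1/0.438 + 3.6 × 27
Step 3: 1/[ClO] = 2.283 + 97.2 = 99.48
Step 4: [ClO] = 1/99.48 = 0.01005 M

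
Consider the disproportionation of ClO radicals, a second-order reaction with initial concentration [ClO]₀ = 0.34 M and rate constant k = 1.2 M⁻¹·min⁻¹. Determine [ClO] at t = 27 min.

0.0283 M

Step 1: For a second-order reaction: 1/[ClO] = 1/[ClO]₀ + kt
Step 2: 1/[ClO] = 1/0.34 + 1.2 × 27
Step 3: 1/[ClO] = 2.941 + 32.4 = 35.34
Step 4: [ClO] = 1/35.34 = 0.0283 M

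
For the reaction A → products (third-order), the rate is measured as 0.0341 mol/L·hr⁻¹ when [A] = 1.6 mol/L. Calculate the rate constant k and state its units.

0.008325 (mol/L)⁻²·hr⁻¹

Step 1: rate = k[A]^3, so k = rate / [A]^3.
Step 2: k = 0.0341 / (1.6)^3 = 0.0341 / 4.096.
Step 3: k = 0.008325 (mol/L)⁻²·hr⁻¹.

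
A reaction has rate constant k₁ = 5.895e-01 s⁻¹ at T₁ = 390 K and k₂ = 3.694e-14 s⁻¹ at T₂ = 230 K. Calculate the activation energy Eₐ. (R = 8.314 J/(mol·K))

141.7 kJ/mol

Step 1: Use the two-temperature Arrhenius form: ln(k₂/k₁) = -Eₐ/R × (1/T₂ - 1/T₁)
Step 2: ln(k₂/k₁) = ln(3.694e-14/5.895e-01) = ln(6.26633e-14) = -30.401
Step 3: 1/T₂ - 1/T₁ = 1/230 - 1/390 = 1.783724e-03 K⁻¹
Step 4: Eₐ = -R × ln(k₂/k₁) / (1/T₂ - 1/T₁) = -8.314 × -30.401 / 1.783724e-03
Step 5: Eₐ = 1.4170e+05 J/mol = 141.7 kJ/mol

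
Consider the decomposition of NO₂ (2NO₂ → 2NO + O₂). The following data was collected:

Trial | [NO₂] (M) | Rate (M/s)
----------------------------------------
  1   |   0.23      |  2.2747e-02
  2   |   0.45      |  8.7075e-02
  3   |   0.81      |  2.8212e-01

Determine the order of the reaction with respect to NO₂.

second order (2)

Step 1: Compare trials to find order n where rate₂/rate₁ = ([NO₂]₂/[NO₂]₁)^n
Step 2: rate₂/rate₁ = 8.7075e-02/2.2747e-02 = 3.828
Step 3: [NO₂]₂/[NO₂]₁ = 0.45/0.23 = 1.957
Step 4: n = ln(3.828)/ln(1.957) = 2.00 ≈ 2
Step 5: The reaction is second order in NO₂.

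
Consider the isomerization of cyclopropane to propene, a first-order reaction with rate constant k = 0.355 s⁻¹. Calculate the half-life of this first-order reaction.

1.953 s

Step 1: For a first-order reaction, t₁/₂ = ln(2)/k
Step 2: t₁/₂ = ln(2)/0.355
Step 3: t₁/₂ = 0.6931/0.355 = 1.953 s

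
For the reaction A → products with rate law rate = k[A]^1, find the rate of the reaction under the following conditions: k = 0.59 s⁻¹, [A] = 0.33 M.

0.1947 M/s

Step 1: Identify the rate law: rate = k[A]^1
Step 2: Substitute values: rate = 0.59 × (0.33)^1
Step 3: Calculate: rate = 0.59 × 0.33 = 0.1947 M/s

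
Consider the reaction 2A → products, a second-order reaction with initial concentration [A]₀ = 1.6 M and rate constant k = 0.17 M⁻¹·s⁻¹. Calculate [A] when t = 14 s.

0.3328 M

Step 1: For a second-order reaction: 1/[A] = 1/[A]₀ + kt
Step 2: 1/[A] = 1/1.6 + 0.17 × 14
Step 3: 1/[A] = 0.625 + 2.38 = 3.005
Step 4: [A] = 1/3.005 = 0.3328 M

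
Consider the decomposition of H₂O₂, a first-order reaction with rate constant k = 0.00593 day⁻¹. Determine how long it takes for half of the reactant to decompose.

116.9 day

Step 1: For a first-order reaction, t₁/₂ = ln(2)/k
Step 2: t₁/₂ = ln(2)/0.00593
Step 3: t₁/₂ = 0.6931/0.00593 = 116.9 day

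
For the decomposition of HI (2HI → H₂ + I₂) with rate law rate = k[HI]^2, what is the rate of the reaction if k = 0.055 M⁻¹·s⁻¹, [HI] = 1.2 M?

0.0792 M/s

Step 1: Identify the rate law: rate = k[HI]^2
Step 2: Substitute values: rate = 0.055 × (1.2)^2
Step 3: Calculate: rate = 0.055 × 1.44 = 0.0792 M/s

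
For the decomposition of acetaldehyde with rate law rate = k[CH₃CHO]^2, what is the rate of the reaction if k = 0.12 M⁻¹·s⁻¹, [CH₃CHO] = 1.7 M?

0.3468 M/s

Step 1: Identify the rate law: rate = k[CH₃CHO]^2
Step 2: Substitute values: rate = 0.12 × (1.7)^2
Step 3: Calculate: rate = 0.12 × 2.89 = 0.3468 M/s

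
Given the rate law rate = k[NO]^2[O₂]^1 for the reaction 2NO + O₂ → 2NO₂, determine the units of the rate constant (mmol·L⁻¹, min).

(mmol·L⁻¹)⁻²·min⁻¹

Step 1: Overall order = 2 + 1 = 3.
Step 2: rate has units mmol·L⁻¹·min⁻¹; [NO]^2[O₂]^1 has units (mmol·L⁻¹)^3.
Step 3: k = rate/([NO]^2[O₂]^1), so units of k = (mmol·L⁻¹)^(1-3)·min⁻¹ = (mmol·L⁻¹)⁻²·min⁻¹.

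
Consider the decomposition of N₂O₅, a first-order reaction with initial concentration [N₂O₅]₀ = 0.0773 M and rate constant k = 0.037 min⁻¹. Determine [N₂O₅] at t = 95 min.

0.0023 M

Step 1: For a first-order reaction: [N₂O₅] = [N₂O₅]₀ × e^(-kt)
Step 2: [N₂O₅] = 0.0773 × e^(-0.037 × 95)
Step 3: [N₂O₅] = 0.0773 × e^(-3.515)
Step 4: [N₂O₅] = 0.0773 × 0.0297478 = 0.0023 M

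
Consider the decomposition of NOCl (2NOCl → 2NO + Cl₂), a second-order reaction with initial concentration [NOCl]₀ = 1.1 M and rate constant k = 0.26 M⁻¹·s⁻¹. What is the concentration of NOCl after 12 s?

0.2482 M

Step 1: For a second-order reaction: 1/[NOCl] = 1/[NOCl]₀ + kt
Step 2: 1/[NOCl] = 1/1.1 + 0.26 × 12
Step 3: 1/[NOCl] = 0.9091 + 3.12 = 4.029
Step 4: [NOCl] = 1/4.029 = 0.2482 M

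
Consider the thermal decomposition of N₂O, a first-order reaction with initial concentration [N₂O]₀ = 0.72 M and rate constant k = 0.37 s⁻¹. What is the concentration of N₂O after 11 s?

0.0123 M

Step 1: For a first-order reaction: [N₂O] = [N₂O]₀ × e^(-kt)
Step 2: [N₂O] = 0.72 × e^(-0.37 × 11)
Step 3: [N₂O] = 0.72 × e^(-4.07)
Step 4: [N₂O] = 0.72 × 0.0170774 = 0.0123 M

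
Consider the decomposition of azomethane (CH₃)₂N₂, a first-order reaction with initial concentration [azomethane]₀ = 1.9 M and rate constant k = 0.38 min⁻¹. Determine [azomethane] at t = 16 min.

0.004348 M

Step 1: For a first-order reaction: [azomethane] = [azomethane]₀ × e^(-kt)
Step 2: [azomethane] = 1.9 × e^(-0.38 × 16)
Step 3: [azomethane] = 1.9 × e^(-6.08)
Step 4: [azomethane] = 1.9 × 0.00228818 = 0.004348 M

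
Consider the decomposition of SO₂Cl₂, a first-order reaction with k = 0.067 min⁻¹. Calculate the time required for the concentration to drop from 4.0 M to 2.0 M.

10.35 min

Step 1: For first-order: t = ln([SO₂Cl₂]₀/[SO₂Cl₂])/k
Step 2: t = ln(4.0/2.0)/0.067
Step 3: t = ln(2)/0.067
Step 4: t = 0.6931/0.067 = 10.35 min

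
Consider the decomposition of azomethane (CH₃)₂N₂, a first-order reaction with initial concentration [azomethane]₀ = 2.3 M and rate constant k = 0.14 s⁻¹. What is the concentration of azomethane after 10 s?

0.5672 M

Step 1: For a first-order reaction: [azomethane] = [azomethane]₀ × e^(-kt)
Step 2: [azomethane] = 2.3 × e^(-0.14 × 10)
Step 3: [azomethane] = 2.3 × e^(-1.4)
Step 4: [azomethane] = 2.3 × 0.246597 = 0.5672 M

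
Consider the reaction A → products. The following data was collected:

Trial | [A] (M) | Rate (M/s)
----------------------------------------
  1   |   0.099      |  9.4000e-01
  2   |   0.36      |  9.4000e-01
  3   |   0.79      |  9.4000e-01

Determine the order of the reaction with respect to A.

zeroth order (0)

Step 1: Compare trials - when concentration changes, rate stays constant.
Step 2: rate₂/rate₁ = 9.4000e-01/9.4000e-01 = 1
Step 3: [A]₂/[A]₁ = 0.36/0.099 = 3.636
Step 4: Since rate ratio ≈ (conc ratio)^0, the reaction is zeroth order.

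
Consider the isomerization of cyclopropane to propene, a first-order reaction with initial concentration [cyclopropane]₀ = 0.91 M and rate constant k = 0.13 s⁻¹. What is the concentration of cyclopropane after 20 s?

0.06759 M

Step 1: For a first-order reaction: [cyclopropane] = [cyclopropane]₀ × e^(-kt)
Step 2: [cyclopropane] = 0.91 × e^(-0.13 × 20)
Step 3: [cyclopropane] = 0.91 × e^(-2.6)
Step 4: [cyclopropane] = 0.91 × 0.0742736 = 0.06759 M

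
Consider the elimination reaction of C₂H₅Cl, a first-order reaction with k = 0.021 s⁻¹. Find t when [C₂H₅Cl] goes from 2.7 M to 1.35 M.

33.01 s

Step 1: For first-order: t = ln([C₂H₅Cl]₀/[C₂H₅Cl])/k
Step 2: t = ln(2.7/1.35)/0.021
Step 3: t = ln(2)/0.021
Step 4: t = 0.6931/0.021 = 33.01 s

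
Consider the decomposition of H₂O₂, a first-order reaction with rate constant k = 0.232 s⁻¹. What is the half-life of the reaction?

2.988 s

Step 1: For a first-order reaction, t₁/₂ = ln(2)/k
Step 2: t₁/₂ = ln(2)/0.232
Step 3: t₁/₂ = 0.6931/0.232 = 2.988 s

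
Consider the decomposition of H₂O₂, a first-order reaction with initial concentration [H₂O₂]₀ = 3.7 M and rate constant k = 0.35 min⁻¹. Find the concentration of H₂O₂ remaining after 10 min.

0.1117 M

Step 1: For a first-order reaction: [H₂O₂] = [H₂O₂]₀ × e^(-kt)
Step 2: [H₂O₂] = 3.7 × e^(-0.35 × 10)
Step 3: [H₂O₂] = 3.7 × e^(-3.5)
Step 4: [H₂O₂] = 3.7 × 0.0301974 = 0.1117 M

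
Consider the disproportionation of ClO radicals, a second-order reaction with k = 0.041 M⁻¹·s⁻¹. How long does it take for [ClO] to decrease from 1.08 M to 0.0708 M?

321.9 s

Step 1: For second-order: t = (1/[ClO] - 1/[ClO]₀)/k
Step 2: t = (1/0.0708 - 1/1.08)/0.041
Step 3: t = (14.12 - 0.9259)/0.041
Step 4: t = 13.2/0.041 = 321.9 s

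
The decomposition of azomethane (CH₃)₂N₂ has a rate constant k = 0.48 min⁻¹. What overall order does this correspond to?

first order (1)

Step 1: The units of k for an nth-order reaction are (concentration)^(1-n)·(time)⁻¹.
Step 2: Here k has units min⁻¹, so the concentration exponent is 0.
Step 3: 1 - n = 0 ⇒ n = 1. The reaction is first order.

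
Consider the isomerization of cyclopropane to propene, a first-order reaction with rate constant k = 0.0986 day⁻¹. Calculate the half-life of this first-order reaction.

7.03 day

Step 1: For a first-order reaction, t₁/₂ = ln(2)/k
Step 2: t₁/₂ = ln(2)/0.0986
Step 3: t₁/₂ = 0.6931/0.0986 = 7.03 day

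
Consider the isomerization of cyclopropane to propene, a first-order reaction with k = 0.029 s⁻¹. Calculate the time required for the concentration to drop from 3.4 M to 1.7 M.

23.9 s

Step 1: For first-order: t = ln([cyclopropane]₀/[cyclopropane])/k
Step 2: t = ln(3.4/1.7)/0.029
Step 3: t = ln(2)/0.029
Step 4: t = 0.6931/0.029 = 23.9 s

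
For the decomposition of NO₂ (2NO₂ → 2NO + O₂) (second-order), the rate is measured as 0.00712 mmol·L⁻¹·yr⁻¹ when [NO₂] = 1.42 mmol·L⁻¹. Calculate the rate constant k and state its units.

0.003531 (mmol·L⁻¹)⁻¹·yr⁻¹

Step 1: rate = k[NO₂]^2, so k = rate / [NO₂]^2.
Step 2: k = 0.00712 / (1.42)^2 = 0.00712 / 2.016.
Step 3: k = 0.003531 (mmol·L⁻¹)⁻¹·yr⁻¹.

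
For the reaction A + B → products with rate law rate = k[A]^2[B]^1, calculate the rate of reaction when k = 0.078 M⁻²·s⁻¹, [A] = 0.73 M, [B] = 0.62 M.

0.02577 M/s

Step 1: The rate law is rate = k[A]^2[B]^1
Step 2: Substitute: rate = 0.078 × (0.73)^2 × (0.62)^1
Step 3: rate = 0.078 × 0.5329 × 0.62 = 0.025771 M/s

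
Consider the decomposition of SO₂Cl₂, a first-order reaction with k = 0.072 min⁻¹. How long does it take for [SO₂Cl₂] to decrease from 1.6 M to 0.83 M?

9.116 min

Step 1: For first-order: t = ln([SO₂Cl₂]₀/[SO₂Cl₂])/k
Step 2: t = ln(1.6/0.83)/0.072
Step 3: t = ln(1.928)/0.072
Step 4: t = 0.6563/0.072 = 9.116 min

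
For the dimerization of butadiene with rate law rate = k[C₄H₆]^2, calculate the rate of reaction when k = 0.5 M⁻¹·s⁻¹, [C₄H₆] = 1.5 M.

1.125 M/s

Step 1: Identify the rate law: rate = k[C₄H₆]^2
Step 2: Substitute values: rate = 0.5 × (1.5)^2
Step 3: Calculate: rate = 0.5 × 2.25 = 1.125 M/s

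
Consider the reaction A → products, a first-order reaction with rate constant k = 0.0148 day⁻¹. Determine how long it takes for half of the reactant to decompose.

46.83 day

Step 1: For a first-order reaction, t₁/₂ = ln(2)/k
Step 2: t₁/₂ = ln(2)/0.0148
Step 3: t₁/₂ = 0.6931/0.0148 = 46.83 day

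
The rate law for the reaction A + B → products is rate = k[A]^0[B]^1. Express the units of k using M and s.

s⁻¹

Step 1: Overall order = 0 + 1 = 1.
Step 2: rate has units M·s⁻¹; [A]^0[B]^1 has units M^1.
Step 3: k = rate/([A]^0[B]^1), so units of k = M^(1-1)·s⁻¹ = s⁻¹.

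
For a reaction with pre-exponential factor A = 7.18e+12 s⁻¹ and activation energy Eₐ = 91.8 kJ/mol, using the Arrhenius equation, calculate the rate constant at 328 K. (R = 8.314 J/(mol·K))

1.72e-02 s⁻¹

Step 1: Use the Arrhenius equation: k = A × exp(-Eₐ/RT)
Step 2: Convert Eₐ to J/mol: 91.8 kJ/mol = 91800 J/mol
Step 3: Calculate the exponent: -Eₐ/(RT) = -91800/(8.314 × 328) = -33.66347
Step 4: k = 7.18e+12 × exp(-33.66347)
Step 5: k = 7.18e+12 × 2.39961e-15 = 1.7229e-02 s⁻¹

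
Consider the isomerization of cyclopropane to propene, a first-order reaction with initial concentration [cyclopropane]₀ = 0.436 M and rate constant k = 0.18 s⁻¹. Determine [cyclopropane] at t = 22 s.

0.008312 M

Step 1: For a first-order reaction: [cyclopropane] = [cyclopropane]₀ × e^(-kt)
Step 2: [cyclopropane] = 0.436 × e^(-0.18 × 22)
Step 3: [cyclopropane] = 0.436 × e^(-3.96)
Step 4: [cyclopropane] = 0.436 × 0.0190631 = 0.008312 M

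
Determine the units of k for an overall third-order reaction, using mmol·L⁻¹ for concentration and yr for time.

(mmol·L⁻¹)⁻²·yr⁻¹

Step 1: For overall order n, rate = k × (concentration)^n.
Step 2: Rate has units mmol·L⁻¹·yr⁻¹; concentration term has units (mmol·L⁻¹)^3.
Step 3: k = rate / (concentration)^n, so units of k = (mmol·L⁻¹)^(1-3)·yr⁻¹ = (mmol·L⁻¹)⁻²·yr⁻¹.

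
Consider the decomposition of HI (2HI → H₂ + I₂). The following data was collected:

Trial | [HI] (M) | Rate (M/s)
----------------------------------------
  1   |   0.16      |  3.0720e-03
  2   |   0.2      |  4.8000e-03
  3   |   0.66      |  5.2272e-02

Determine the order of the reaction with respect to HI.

second order (2)

Step 1: Compare trials to find order n where rate₂/rate₁ = ([HI]₂/[HI]₁)^n
Step 2: rate₂/rate₁ = 4.8000e-03/3.0720e-03 = 1.562
Step 3: [HI]₂/[HI]₁ = 0.2/0.16 = 1.25
Step 4: n = ln(1.562)/ln(1.25) = 2.00 ≈ 2
Step 5: The reaction is second order in HI.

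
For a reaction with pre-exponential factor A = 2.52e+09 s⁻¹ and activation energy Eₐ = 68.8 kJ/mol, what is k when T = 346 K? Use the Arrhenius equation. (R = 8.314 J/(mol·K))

1.03e-01 s⁻¹

Step 1: Use the Arrhenius equation: k = A × exp(-Eₐ/RT)
Step 2: Convert Eₐ to J/mol: 68.8 kJ/mol = 68800 J/mol
Step 3: Calculate the exponent: -Eₐ/(RT) = -68800/(8.314 × 346) = -23.91676
Step 4: k = 2.52e+09 × exp(-23.91676)
Step 5: k = 2.52e+09 × 4.10283e-11 = 1.0339e-01 s⁻¹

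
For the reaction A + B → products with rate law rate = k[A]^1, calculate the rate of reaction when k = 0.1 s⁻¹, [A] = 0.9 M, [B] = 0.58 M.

0.09 M/s

Step 1: The rate law is rate = k[A]^1
Step 2: Note that the rate does not depend on [B] (zero order in B).
Step 3: rate = 0.1 × (0.9)^1 = 0.09 M/s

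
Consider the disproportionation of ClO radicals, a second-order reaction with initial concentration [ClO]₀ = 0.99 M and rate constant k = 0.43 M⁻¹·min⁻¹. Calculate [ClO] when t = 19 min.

0.1089 M

Step 1: For a second-order reaction: 1/[ClO] = 1/[ClO]₀ + kt
Step 2: 1/[ClO] = 1/0.99 + 0.43 × 19
Step 3: 1/[ClO] = 1.01 + 8.17 = 9.18
Step 4: [ClO] = 1/9.18 = 0.1089 M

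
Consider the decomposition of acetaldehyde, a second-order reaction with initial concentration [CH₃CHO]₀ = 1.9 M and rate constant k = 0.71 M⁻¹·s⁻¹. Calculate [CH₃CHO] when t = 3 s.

0.3765 M

Step 1: For a second-order reaction: 1/[CH₃CHO] = 1/[CH₃CHO]₀ + kt
Step 2: 1/[CH₃CHO] = 1/1.9 + 0.71 × 3
Step 3: 1/[CH₃CHO] = 0.5263 + 2.13 = 2.656
Step 4: [CH₃CHO] = 1/2.656 = 0.3765 M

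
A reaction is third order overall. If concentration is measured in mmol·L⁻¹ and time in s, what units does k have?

(mmol·L⁻¹)⁻²·s⁻¹

Step 1: For overall order n, rate = k × (concentration)^n.
Step 2: Rate has units mmol·L⁻¹·s⁻¹; concentration term has units (mmol·L⁻¹)^3.
Step 3: k = rate / (concentration)^n, so units of k = (mmol·L⁻¹)^(1-3)·s⁻¹ = (mmol·L⁻¹)⁻²·s⁻¹.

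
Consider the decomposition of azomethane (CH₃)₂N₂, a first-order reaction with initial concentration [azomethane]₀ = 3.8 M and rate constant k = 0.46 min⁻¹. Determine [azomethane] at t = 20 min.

0.0003839 M

Step 1: For a first-order reaction: [azomethane] = [azomethane]₀ × e^(-kt)
Step 2: [azomethane] = 3.8 × e^(-0.46 × 20)
Step 3: [azomethane] = 3.8 × e^(-9.2)
Step 4: [azomethane] = 3.8 × 0.000101039 = 0.0003839 M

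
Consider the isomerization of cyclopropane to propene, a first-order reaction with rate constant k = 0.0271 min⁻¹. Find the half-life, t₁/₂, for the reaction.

25.58 min

Step 1: For a first-order reaction, t₁/₂ = ln(2)/k
Step 2: t₁/₂ = ln(2)/0.0271
Step 3: t₁/₂ = 0.6931/0.0271 = 25.58 min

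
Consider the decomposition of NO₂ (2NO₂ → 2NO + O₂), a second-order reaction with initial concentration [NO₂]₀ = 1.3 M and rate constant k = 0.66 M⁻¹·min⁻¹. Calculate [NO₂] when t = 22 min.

0.06541 M

Step 1: For a second-order reaction: 1/[NO₂] = 1/[NO₂]₀ + kt
Step 2: 1/[NO₂] = 1/1.3 + 0.66 × 22
Step 3: 1/[NO₂] = 0.7692 + 14.52 = 15.29
Step 4: [NO₂] = 1/15.29 = 0.06541 M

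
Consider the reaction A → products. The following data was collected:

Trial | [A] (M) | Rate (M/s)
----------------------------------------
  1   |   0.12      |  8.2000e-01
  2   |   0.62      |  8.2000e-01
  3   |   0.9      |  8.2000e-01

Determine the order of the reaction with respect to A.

zeroth order (0)

Step 1: Compare trials - when concentration changes, rate stays constant.
Step 2: rate₂/rate₁ = 8.2000e-01/8.2000e-01 = 1
Step 3: [A]₂/[A]₁ = 0.62/0.12 = 5.167
Step 4: Since rate ratio ≈ (conc ratio)^0, the reaction is zeroth order.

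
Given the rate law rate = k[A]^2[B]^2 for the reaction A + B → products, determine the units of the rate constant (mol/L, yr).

(mol/L)⁻³·yr⁻¹

Step 1: Overall order = 2 + 2 = 4.
Step 2: rate has units mol/L·yr⁻¹; [A]^2[B]^2 has units (mol/L)^4.
Step 3: k = rate/([A]^2[B]^2), so units of k = (mol/L)^(1-4)·yr⁻¹ = (mol/L)⁻³·yr⁻¹.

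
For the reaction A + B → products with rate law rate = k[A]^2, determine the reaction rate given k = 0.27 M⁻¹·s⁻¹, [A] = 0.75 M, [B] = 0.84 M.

0.1519 M/s

Step 1: The rate law is rate = k[A]^2
Step 2: Note that the rate does not depend on [B] (zero order in B).
Step 3: rate = 0.27 × (0.75)^2 = 0.151875 M/s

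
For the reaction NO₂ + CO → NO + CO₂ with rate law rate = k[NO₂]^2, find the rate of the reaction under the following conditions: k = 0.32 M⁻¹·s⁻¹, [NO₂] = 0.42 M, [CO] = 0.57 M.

0.05645 M/s

Step 1: The rate law is rate = k[NO₂]^2
Step 2: Note that the rate does not depend on [CO] (zero order in CO).
Step 3: rate = 0.32 × (0.42)^2 = 0.056448 M/s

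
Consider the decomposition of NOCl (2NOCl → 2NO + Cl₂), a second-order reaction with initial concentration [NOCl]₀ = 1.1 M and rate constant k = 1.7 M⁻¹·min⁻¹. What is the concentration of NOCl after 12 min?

0.04693 M

Step 1: For a second-order reaction: 1/[NOCl] = 1/[NOCl]₀ + kt
Step 2: 1/[NOCl] = 1/1.1 + 1.7 × 12
Step 3: 1/[NOCl] = 0.9091 + 20.4 = 21.31
Step 4: [NOCl] = 1/21.31 = 0.04693 M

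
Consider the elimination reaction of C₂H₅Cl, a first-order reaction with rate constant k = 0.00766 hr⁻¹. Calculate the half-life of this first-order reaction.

90.49 hr

Step 1: For a first-order reaction, t₁/₂ = ln(2)/k
Step 2: t₁/₂ = ln(2)/0.00766
Step 3: t₁/₂ = 0.6931/0.00766 = 90.49 hr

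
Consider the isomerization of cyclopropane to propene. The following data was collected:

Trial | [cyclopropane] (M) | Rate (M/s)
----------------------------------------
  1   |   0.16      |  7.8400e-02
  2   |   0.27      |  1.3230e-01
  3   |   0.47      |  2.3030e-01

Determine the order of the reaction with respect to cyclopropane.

first order (1)

Step 1: Compare trials to find order n where rate₂/rate₁ = ([cyclopropane]₂/[cyclopropane]₁)^n
Step 2: rate₂/rate₁ = 1.3230e-01/7.8400e-02 = 1.688
Step 3: [cyclopropane]₂/[cyclopropane]₁ = 0.27/0.16 = 1.688
Step 4: n = ln(1.688)/ln(1.688) = 1.00 ≈ 1
Step 5: The reaction is first order in cyclopropane.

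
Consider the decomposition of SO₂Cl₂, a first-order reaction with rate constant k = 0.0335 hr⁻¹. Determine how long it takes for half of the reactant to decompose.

20.69 hr

Step 1: For a first-order reaction, t₁/₂ = ln(2)/k
Step 2: t₁/₂ = ln(2)/0.0335
Step 3: t₁/₂ = 0.6931/0.0335 = 20.69 hr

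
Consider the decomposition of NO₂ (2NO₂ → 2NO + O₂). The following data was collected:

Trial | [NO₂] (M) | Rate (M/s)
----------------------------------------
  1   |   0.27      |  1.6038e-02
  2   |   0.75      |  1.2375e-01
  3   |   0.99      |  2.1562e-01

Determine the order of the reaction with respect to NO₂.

second order (2)

Step 1: Compare trials to find order n where rate₂/rate₁ = ([NO₂]₂/[NO₂]₁)^n
Step 2: rate₂/rate₁ = 1.2375e-01/1.6038e-02 = 7.716
Step 3: [NO₂]₂/[NO₂]₁ = 0.75/0.27 = 2.778
Step 4: n = ln(7.716)/ln(2.778) = 2.00 ≈ 2
Step 5: The reaction is second order in NO₂.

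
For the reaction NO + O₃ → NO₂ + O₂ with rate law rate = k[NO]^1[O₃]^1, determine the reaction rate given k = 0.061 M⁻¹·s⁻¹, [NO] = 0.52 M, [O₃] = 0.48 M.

0.01523 M/s

Step 1: The rate law is rate = k[NO]^1[O₃]^1
Step 2: Substitute: rate = 0.061 × (0.52)^1 × (0.48)^1
Step 3: rate = 0.061 × 0.52 × 0.48 = 0.0152256 M/s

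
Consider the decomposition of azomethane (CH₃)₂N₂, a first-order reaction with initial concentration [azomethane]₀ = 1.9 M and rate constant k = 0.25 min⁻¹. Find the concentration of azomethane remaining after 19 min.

0.01644 M

Step 1: For a first-order reaction: [azomethane] = [azomethane]₀ × e^(-kt)
Step 2: [azomethane] = 1.9 × e^(-0.25 × 19)
Step 3: [azomethane] = 1.9 × e^(-4.75)
Step 4: [azomethane] = 1.9 × 0.0086517 = 0.01644 M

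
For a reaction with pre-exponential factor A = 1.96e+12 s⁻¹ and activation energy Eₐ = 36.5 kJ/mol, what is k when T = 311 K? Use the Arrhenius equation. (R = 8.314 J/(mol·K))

1.45e+06 s⁻¹

Step 1: Use the Arrhenius equation: k = A × exp(-Eₐ/RT)
Step 2: Convert Eₐ to J/mol: 36.5 kJ/mol = 36500 J/mol
Step 3: Calculate the exponent: -Eₐ/(RT) = -36500/(8.314 × 311) = -14.11635
Step 4: k = 1.96e+12 × exp(-14.11635)
Step 5: k = 1.96e+12 × 7.40197e-07 = 1.4508e+06 s⁻¹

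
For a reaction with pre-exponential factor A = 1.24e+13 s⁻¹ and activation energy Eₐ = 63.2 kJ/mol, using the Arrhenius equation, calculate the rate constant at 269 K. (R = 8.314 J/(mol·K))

6.62e+00 s⁻¹

Step 1: Use the Arrhenius equation: k = A × exp(-Eₐ/RT)
Step 2: Convert Eₐ to J/mol: 63.2 kJ/mol = 63200 J/mol
Step 3: Calculate the exponent: -Eₐ/(RT) = -63200/(8.314 × 269) = -28.25887
Step 4: k = 1.24e+13 × exp(-28.25887)
Step 5: k = 1.24e+13 × 5.33739e-13 = 6.6184e+00 s⁻¹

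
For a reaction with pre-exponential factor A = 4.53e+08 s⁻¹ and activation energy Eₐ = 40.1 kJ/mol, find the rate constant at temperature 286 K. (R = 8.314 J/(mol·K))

2.15e+01 s⁻¹

Step 1: Use the Arrhenius equation: k = A × exp(-Eₐ/RT)
Step 2: Convert Eₐ to J/mol: 40.1 kJ/mol = 40100 J/mol
Step 3: Calculate the exponent: -Eₐ/(RT) = -40100/(8.314 × 286) = -16.86430
Step 4: k = 4.53e+08 × exp(-16.86430)
Step 5: k = 4.53e+08 × 4.74163e-08 = 2.1480e+01 s⁻¹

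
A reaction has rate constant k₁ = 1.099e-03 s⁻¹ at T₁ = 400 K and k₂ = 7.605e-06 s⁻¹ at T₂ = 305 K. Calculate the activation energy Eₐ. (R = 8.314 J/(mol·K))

53.1 kJ/mol

Step 1: Use the two-temperature Arrhenius form: ln(k₂/k₁) = -Eₐ/R × (1/T₂ - 1/T₁)
Step 2: ln(k₂/k₁) = ln(7.605e-06/1.099e-03) = ln(0.00691993) = -4.97335
Step 3: 1/T₂ - 1/T₁ = 1/305 - 1/400 = 7.786885e-04 K⁻¹
Step 4: Eₐ = -R × ln(k₂/k₁) / (1/T₂ - 1/T₁) = -8.314 × -4.97335 / 7.786885e-04
Step 5: Eₐ = 5.3100e+04 J/mol = 53.1 kJ/mol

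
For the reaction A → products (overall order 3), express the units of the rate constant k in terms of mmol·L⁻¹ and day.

(mmol·L⁻¹)⁻²·day⁻¹

Step 1: For overall order n, rate = k × (concentration)^n.
Step 2: Rate has units mmol·L⁻¹·day⁻¹; concentration term has units (mmol·L⁻¹)^3.
Step 3: k = rate / (concentration)^n, so units of k = (mmol·L⁻¹)^(1-3)·day⁻¹ = (mmol·L⁻¹)⁻²·day⁻¹.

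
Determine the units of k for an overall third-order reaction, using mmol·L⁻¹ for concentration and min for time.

(mmol·L⁻¹)⁻²·min⁻¹

Step 1: For overall order n, rate = k × (concentration)^n.
Step 2: Rate has units mmol·L⁻¹·min⁻¹; concentration term has units (mmol·L⁻¹)^3.
Step 3: k = rate / (concentration)^n, so units of k = (mmol·L⁻¹)^(1-3)·min⁻¹ = (mmol·L⁻¹)⁻²·min⁻¹.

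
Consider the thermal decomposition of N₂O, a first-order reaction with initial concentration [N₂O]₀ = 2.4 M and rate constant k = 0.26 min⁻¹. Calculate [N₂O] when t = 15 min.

0.04858 M

Step 1: For a first-order reaction: [N₂O] = [N₂O]₀ × e^(-kt)
Step 2: [N₂O] = 2.4 × e^(-0.26 × 15)
Step 3: [N₂O] = 2.4 × e^(-3.9)
Step 4: [N₂O] = 2.4 × 0.0202419 = 0.04858 M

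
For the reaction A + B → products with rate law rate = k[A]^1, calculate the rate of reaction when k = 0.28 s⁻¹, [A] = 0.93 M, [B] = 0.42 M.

0.2604 M/s

Step 1: The rate law is rate = k[A]^1
Step 2: Note that the rate does not depend on [B] (zero order in B).
Step 3: rate = 0.28 × (0.93)^1 = 0.2604 M/s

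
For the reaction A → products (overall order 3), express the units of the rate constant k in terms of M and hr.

M⁻²·hr⁻¹

Step 1: For overall order n, rate = k × (concentration)^n.
Step 2: Rate has units M·hr⁻¹; concentration term has units M^3.
Step 3: k = rate / (concentration)^n, so units of k = M^(1-3)·hr⁻¹ = M⁻²·hr⁻¹.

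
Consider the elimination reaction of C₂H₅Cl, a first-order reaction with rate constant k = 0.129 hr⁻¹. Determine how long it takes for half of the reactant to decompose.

5.373 hr

Step 1: For a first-order reaction, t₁/₂ = ln(2)/k
Step 2: t₁/₂ = ln(2)/0.129
Step 3: t₁/₂ = 0.6931/0.129 = 5.373 hr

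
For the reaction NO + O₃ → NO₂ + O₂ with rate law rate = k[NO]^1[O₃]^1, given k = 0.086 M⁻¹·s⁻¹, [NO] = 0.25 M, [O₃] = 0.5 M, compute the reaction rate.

0.01075 M/s

Step 1: The rate law is rate = k[NO]^1[O₃]^1
Step 2: Substitute: rate = 0.086 × (0.25)^1 × (0.5)^1
Step 3: rate = 0.086 × 0.25 × 0.5 = 0.01075 M/s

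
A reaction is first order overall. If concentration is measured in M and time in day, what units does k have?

day⁻¹

Step 1: For overall order n, rate = k × (concentration)^n.
Step 2: Rate has units M·day⁻¹; concentration term has units M^1.
Step 3: k = rate / (concentration)^n, so units of k = M^(1-1)·day⁻¹ = day⁻¹.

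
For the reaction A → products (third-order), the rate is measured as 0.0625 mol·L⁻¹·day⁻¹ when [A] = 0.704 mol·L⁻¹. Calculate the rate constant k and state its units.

0.1791 (mol·L⁻¹)⁻²·day⁻¹

Step 1: rate = k[A]^3, so k = rate / [A]^3.
Step 2: k = 0.0625 / (0.704)^3 = 0.0625 / 0.3489.
Step 3: k = 0.1791 (mol·L⁻¹)⁻²·day⁻¹.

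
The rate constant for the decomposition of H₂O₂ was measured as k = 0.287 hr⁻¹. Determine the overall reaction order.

first order (1)

Step 1: The units of k for an nth-order reaction are (concentration)^(1-n)·(time)⁻¹.
Step 2: Here k has units hr⁻¹, so the concentration exponent is 0.
Step 3: 1 - n = 0 ⇒ n = 1. The reaction is first order.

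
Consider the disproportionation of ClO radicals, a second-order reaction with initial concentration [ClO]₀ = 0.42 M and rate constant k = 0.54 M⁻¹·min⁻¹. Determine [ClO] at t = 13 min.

0.1064 M

Step 1: For a second-order reaction: 1/[ClO] = 1/[ClO]₀ + kt
Step 2: 1/[ClO] = 1/0.42 + 0.54 × 13
Step 3: 1/[ClO] = 2.381 + 7.02 = 9.401
Step 4: [ClO] = 1/9.401 = 0.1064 M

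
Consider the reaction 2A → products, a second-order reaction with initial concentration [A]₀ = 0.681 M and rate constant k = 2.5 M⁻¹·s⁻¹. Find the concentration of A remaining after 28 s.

0.01399 M

Step 1: For a second-order reaction: 1/[A] = 1/[A]₀ + kt
Step 2: 1/[A] = 1/0.681 + 2.5 × 28
Step 3: 1/[A] = 1.468 + 70 = 71.47
Step 4: [A] = 1/71.47 = 0.01399 M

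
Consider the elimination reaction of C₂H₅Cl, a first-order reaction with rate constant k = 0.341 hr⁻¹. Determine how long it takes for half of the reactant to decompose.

2.033 hr

Step 1: For a first-order reaction, t₁/₂ = ln(2)/k
Step 2: t₁/₂ = ln(2)/0.341
Step 3: t₁/₂ = 0.6931/0.341 = 2.033 hr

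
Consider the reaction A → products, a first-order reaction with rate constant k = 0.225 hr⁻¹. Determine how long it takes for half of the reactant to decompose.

3.081 hr

Step 1: For a first-order reaction, t₁/₂ = ln(2)/k
Step 2: t₁/₂ = ln(2)/0.225
Step 3: t₁/₂ = 0.6931/0.225 = 3.081 hr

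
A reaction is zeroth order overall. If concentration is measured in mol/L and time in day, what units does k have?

mol/L·day⁻¹

Step 1: For overall order n, rate = k × (concentration)^n.
Step 2: Rate has units mol/L·day⁻¹; concentration term has units (mol/L)^0.
Step 3: k = rate / (concentration)^n, so units of k = (mol/L)^(1-0)·day⁻¹ = mol/L·day⁻¹.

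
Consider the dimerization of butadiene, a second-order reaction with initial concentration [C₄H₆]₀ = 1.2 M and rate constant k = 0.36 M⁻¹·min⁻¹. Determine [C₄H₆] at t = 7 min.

0.2982 M

Step 1: For a second-order reaction: 1/[C₄H₆] = 1/[C₄H₆]₀ + kt
Step 2: 1/[C₄H₆] = 1/1.2 + 0.36 × 7
Step 3: 1/[C₄H₆] = 0.8333 + 2.52 = 3.353
Step 4: [C₄H₆] = 1/3.353 = 0.2982 M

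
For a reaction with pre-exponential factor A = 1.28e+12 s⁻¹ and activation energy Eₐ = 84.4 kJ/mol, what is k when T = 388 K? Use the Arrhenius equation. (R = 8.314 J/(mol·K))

5.55e+00 s⁻¹

Step 1: Use the Arrhenius equation: k = A × exp(-Eₐ/RT)
Step 2: Convert Eₐ to J/mol: 84.4 kJ/mol = 84400 J/mol
Step 3: Calculate the exponent: -Eₐ/(RT) = -84400/(8.314 × 388) = -26.16379
Step 4: k = 1.28e+12 × exp(-26.16379)
Step 5: k = 1.28e+12 × 4.33721e-12 = 5.5516e+00 s⁻¹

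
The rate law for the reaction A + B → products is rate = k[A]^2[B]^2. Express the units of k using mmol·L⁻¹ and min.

(mmol·L⁻¹)⁻³·min⁻¹

Step 1: Overall order = 2 + 2 = 4.
Step 2: rate has units mmol·L⁻¹·min⁻¹; [A]^2[B]^2 has units (mmol·L⁻¹)^4.
Step 3: k = rate/([A]^2[B]^2), so units of k = (mmol·L⁻¹)^(1-4)·min⁻¹ = (mmol·L⁻¹)⁻³·min⁻¹.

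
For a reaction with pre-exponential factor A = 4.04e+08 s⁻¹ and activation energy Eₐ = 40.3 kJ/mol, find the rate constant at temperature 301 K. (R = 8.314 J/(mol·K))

4.10e+01 s⁻¹

Step 1: Use the Arrhenius equation: k = A × exp(-Eₐ/RT)
Step 2: Convert Eₐ to J/mol: 40.3 kJ/mol = 40300 J/mol
Step 3: Calculate the exponent: -Eₐ/(RT) = -40300/(8.314 × 301) = -16.10381
Step 4: k = 4.04e+08 × exp(-16.10381)
Step 5: k = 4.04e+08 × 1.01439e-07 = 4.0981e+01 s⁻¹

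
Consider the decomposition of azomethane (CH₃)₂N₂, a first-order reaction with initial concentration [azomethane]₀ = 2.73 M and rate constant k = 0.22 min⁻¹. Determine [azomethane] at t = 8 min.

0.4697 M

Step 1: For a first-order reaction: [azomethane] = [azomethane]₀ × e^(-kt)
Step 2: [azomethane] = 2.73 × e^(-0.22 × 8)
Step 3: [azomethane] = 2.73 × e^(-1.76)
Step 4: [azomethane] = 2.73 × 0.172045 = 0.4697 M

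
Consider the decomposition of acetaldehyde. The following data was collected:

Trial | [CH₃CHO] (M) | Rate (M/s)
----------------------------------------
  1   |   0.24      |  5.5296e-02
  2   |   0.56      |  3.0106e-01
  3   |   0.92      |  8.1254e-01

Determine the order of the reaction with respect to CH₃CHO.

second order (2)

Step 1: Compare trials to find order n where rate₂/rate₁ = ([CH₃CHO]₂/[CH₃CHO]₁)^n
Step 2: rate₂/rate₁ = 3.0106e-01/5.5296e-02 = 5.444
Step 3: [CH₃CHO]₂/[CH₃CHO]₁ = 0.56/0.24 = 2.333
Step 4: n = ln(5.444)/ln(2.333) = 2.00 ≈ 2
Step 5: The reaction is second order in CH₃CHO.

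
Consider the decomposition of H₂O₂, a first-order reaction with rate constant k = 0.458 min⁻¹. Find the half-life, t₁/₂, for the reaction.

1.513 min

Step 1: For a first-order reaction, t₁/₂ = ln(2)/k
Step 2: t₁/₂ = ln(2)/0.458
Step 3: t₁/₂ = 0.6931/0.458 = 1.513 min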